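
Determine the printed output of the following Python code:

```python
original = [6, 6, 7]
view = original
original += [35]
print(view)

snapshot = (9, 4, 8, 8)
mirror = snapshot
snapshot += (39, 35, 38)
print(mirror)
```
[6, 6, 7, 35]
(9, 4, 8, 8)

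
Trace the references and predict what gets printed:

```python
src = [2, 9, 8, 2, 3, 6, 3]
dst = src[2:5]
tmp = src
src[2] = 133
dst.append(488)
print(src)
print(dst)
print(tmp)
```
[2, 9, 133, 2, 3, 6, 3]
[8, 2, 3, 488]
[2, 9, 133, 2, 3, 6, 3]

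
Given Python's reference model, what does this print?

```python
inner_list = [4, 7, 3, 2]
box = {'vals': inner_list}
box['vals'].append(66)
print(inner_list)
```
[4, 7, 3, 2, 66]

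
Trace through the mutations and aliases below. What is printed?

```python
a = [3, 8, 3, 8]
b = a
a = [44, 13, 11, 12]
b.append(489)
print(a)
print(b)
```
[44, 13, 11, 12]
[3, 8, 3, 8, 489]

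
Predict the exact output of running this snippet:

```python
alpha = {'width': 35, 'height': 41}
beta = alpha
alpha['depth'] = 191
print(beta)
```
{'width': 35, 'height': 41, 'depth': 191}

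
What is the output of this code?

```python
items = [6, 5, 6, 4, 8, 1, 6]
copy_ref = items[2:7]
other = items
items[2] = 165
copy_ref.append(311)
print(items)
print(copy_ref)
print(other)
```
[6, 5, 165, 4, 8, 1, 6]
[6, 4, 8, 1, 6, 311]
[6, 5, 165, 4, 8, 1, 6]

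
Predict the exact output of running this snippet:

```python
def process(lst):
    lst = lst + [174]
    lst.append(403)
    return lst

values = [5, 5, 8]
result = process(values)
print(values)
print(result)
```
[5, 5, 8]
[5, 5, 8, 174, 403]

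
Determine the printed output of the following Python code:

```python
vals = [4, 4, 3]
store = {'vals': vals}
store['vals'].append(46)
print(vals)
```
[4, 4, 3, 46]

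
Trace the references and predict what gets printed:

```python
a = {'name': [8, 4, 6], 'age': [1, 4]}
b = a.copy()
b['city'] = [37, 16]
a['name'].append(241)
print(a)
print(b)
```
{'name': [8, 4, 6, 241], 'age': [1, 4]}
{'name': [8, 4, 6, 241], 'age': [1, 4], 'city': [37, 16]}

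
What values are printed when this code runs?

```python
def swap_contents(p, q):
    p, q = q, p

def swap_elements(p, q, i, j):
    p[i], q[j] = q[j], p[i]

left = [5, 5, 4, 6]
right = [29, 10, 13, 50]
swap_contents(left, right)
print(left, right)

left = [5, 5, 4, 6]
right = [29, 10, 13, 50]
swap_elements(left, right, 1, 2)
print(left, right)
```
[5, 5, 4, 6] [29, 10, 13, 50]
[5, 13, 4, 6] [29, 10, 5, 50]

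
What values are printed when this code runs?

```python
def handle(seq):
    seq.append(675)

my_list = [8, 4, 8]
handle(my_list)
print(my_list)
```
[8, 4, 8, 675]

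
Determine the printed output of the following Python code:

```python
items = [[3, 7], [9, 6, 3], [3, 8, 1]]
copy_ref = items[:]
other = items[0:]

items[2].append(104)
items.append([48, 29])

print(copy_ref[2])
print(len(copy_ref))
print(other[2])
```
[3, 8, 1, 104]
3
[3, 8, 1, 104]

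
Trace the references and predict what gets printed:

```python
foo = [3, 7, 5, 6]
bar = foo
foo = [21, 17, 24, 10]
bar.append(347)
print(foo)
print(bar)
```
[21, 17, 24, 10]
[3, 7, 5, 6, 347]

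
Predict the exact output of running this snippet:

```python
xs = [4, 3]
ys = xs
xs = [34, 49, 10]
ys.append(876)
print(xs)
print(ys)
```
[34, 49, 10]
[4, 3, 876]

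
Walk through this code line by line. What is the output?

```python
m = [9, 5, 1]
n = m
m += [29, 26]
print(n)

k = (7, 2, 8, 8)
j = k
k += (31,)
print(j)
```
[9, 5, 1, 29, 26]
(7, 2, 8, 8)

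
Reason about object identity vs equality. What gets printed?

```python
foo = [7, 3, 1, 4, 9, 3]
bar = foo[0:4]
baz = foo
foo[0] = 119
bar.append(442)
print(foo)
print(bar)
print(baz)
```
[119, 3, 1, 4, 9, 3]
[7, 3, 1, 4, 442]
[119, 3, 1, 4, 9, 3]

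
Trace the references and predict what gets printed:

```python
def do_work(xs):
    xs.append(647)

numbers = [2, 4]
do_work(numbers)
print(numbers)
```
[2, 4, 647]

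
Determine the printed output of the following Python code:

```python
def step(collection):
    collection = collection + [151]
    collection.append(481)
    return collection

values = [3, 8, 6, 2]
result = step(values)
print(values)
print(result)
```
[3, 8, 6, 2]
[3, 8, 6, 2, 151, 481]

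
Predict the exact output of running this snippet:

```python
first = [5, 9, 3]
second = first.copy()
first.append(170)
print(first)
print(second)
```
[5, 9, 3, 170]
[5, 9, 3]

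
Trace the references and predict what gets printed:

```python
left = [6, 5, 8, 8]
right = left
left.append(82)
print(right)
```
[6, 5, 8, 8, 82]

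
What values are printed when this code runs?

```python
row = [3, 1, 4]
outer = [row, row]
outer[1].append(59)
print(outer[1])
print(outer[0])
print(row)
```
[3, 1, 4, 59]
[3, 1, 4, 59]
[3, 1, 4, 59]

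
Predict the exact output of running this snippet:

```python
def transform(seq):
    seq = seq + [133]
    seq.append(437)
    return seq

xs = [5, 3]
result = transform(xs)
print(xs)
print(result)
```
[5, 3]
[5, 3, 133, 437]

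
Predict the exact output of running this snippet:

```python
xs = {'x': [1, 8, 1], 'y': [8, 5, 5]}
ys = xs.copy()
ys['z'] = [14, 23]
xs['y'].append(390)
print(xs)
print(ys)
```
{'x': [1, 8, 1], 'y': [8, 5, 5, 390]}
{'x': [1, 8, 1], 'y': [8, 5, 5, 390], 'z': [14, 23]}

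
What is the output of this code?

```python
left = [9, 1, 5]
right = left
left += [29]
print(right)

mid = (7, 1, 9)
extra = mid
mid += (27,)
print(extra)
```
[9, 1, 5, 29]
(7, 1, 9)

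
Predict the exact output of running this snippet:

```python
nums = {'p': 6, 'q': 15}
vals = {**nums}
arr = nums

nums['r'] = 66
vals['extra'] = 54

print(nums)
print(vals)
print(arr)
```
{'p': 6, 'q': 15, 'r': 66}
{'p': 6, 'q': 15, 'extra': 54}
{'p': 6, 'q': 15, 'r': 66}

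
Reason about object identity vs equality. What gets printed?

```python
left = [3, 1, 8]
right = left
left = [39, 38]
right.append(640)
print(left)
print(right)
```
[39, 38]
[3, 1, 8, 640]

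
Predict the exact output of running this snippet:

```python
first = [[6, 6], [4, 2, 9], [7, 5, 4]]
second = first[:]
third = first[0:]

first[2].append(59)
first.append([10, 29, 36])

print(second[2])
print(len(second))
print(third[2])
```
[7, 5, 4, 59]
3
[7, 5, 4, 59]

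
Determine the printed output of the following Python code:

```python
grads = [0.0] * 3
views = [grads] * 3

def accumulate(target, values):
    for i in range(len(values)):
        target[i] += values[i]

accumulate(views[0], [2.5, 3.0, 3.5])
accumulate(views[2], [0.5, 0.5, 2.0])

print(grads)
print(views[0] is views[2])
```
[3.0, 3.5, 5.5]
True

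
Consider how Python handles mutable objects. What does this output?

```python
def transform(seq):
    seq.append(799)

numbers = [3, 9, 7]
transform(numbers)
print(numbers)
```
[3, 9, 7, 799]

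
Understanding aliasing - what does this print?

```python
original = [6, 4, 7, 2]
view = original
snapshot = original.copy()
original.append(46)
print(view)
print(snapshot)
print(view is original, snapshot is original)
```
[6, 4, 7, 2, 46]
[6, 4, 7, 2]
True False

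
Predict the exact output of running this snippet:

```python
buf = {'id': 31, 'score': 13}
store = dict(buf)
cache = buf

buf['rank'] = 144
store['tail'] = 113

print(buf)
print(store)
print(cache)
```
{'id': 31, 'score': 13, 'rank': 144}
{'id': 31, 'score': 13, 'tail': 113}
{'id': 31, 'score': 13, 'rank': 144}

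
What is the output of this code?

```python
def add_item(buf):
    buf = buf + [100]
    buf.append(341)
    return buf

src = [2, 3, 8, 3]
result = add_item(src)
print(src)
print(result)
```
[2, 3, 8, 3]
[2, 3, 8, 3, 100, 341]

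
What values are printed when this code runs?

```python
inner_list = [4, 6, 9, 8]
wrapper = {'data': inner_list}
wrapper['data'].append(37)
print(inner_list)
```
[4, 6, 9, 8, 37]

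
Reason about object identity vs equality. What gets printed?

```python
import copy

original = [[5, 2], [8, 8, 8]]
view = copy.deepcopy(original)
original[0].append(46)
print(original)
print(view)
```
[[5, 2, 46], [8, 8, 8]]
[[5, 2], [8, 8, 8]]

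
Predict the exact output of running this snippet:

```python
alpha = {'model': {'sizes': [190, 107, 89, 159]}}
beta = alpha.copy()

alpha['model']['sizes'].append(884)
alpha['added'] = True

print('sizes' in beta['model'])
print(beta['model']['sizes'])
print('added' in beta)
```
True
[190, 107, 89, 159, 884]
False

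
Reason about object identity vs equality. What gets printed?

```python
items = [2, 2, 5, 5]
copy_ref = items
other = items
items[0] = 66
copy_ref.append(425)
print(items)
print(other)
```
[66, 2, 5, 5, 425]
[66, 2, 5, 5, 425]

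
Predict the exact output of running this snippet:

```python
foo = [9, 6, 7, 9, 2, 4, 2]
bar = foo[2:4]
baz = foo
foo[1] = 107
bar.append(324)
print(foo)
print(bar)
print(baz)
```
[9, 107, 7, 9, 2, 4, 2]
[7, 9, 324]
[9, 107, 7, 9, 2, 4, 2]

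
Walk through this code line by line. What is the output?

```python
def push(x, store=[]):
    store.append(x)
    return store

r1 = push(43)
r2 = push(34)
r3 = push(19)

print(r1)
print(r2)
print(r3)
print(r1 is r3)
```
[43, 34, 19]
[43, 34, 19]
[43, 34, 19]
True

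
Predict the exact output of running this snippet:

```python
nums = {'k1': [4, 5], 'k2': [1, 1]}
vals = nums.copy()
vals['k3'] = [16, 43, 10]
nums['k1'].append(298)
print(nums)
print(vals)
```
{'k1': [4, 5, 298], 'k2': [1, 1]}
{'k1': [4, 5, 298], 'k2': [1, 1], 'k3': [16, 43, 10]}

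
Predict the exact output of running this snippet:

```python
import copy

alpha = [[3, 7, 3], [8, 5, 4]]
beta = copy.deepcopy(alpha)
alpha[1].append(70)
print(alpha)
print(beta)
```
[[3, 7, 3], [8, 5, 4, 70]]
[[3, 7, 3], [8, 5, 4]]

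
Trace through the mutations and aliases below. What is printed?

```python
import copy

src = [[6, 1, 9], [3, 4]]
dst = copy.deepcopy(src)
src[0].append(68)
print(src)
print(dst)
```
[[6, 1, 9, 68], [3, 4]]
[[6, 1, 9], [3, 4]]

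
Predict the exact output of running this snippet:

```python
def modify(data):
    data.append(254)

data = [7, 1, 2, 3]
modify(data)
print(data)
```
[7, 1, 2, 3, 254]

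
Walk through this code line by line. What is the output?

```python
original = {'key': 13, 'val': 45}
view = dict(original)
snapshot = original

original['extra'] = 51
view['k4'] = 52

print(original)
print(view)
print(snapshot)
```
{'key': 13, 'val': 45, 'extra': 51}
{'key': 13, 'val': 45, 'k4': 52}
{'key': 13, 'val': 45, 'extra': 51}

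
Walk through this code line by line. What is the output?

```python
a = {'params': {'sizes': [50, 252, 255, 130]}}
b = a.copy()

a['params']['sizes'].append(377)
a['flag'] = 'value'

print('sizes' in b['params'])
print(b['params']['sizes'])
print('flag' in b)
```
True
[50, 252, 255, 130, 377]
False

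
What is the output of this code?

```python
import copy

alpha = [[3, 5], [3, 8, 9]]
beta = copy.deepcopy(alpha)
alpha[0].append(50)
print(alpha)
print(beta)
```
[[3, 5, 50], [3, 8, 9]]
[[3, 5], [3, 8, 9]]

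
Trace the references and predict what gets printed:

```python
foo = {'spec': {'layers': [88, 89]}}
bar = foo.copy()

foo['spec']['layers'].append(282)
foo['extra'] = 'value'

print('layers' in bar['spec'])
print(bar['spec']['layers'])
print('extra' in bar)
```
True
[88, 89, 282]
False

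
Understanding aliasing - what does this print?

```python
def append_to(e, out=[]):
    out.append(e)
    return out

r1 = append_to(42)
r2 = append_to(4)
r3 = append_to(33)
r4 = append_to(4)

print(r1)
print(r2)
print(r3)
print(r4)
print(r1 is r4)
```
[42, 4, 33, 4]
[42, 4, 33, 4]
[42, 4, 33, 4]
[42, 4, 33, 4]
True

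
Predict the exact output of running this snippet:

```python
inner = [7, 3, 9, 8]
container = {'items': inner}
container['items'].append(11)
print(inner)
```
[7, 3, 9, 8, 11]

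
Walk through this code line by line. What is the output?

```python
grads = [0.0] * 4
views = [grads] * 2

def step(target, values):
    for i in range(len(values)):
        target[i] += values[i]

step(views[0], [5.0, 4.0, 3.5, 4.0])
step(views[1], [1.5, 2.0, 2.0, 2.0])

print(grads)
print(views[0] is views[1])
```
[6.5, 6.0, 5.5, 6.0]
True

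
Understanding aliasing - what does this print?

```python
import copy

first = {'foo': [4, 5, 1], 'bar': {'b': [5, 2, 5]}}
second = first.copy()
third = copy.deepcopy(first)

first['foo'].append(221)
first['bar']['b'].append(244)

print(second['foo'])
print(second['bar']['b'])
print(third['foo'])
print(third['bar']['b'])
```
[4, 5, 1, 221]
[5, 2, 5, 244]
[4, 5, 1]
[5, 2, 5]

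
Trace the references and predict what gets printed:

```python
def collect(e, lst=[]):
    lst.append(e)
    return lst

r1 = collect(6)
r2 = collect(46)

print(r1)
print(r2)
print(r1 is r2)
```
[6, 46]
[6, 46]
True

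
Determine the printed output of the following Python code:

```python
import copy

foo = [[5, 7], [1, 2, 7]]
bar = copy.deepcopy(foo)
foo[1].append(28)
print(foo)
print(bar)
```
[[5, 7], [1, 2, 7, 28]]
[[5, 7], [1, 2, 7]]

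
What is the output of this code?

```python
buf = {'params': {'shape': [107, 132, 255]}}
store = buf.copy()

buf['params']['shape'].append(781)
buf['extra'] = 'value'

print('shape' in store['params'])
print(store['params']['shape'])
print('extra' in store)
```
True
[107, 132, 255, 781]
False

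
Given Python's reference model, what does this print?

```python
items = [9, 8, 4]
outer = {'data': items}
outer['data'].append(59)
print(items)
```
[9, 8, 4, 59]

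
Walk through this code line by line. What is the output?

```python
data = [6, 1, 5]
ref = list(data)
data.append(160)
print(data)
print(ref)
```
[6, 1, 5, 160]
[6, 1, 5]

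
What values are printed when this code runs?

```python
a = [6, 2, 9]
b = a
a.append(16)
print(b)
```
[6, 2, 9, 16]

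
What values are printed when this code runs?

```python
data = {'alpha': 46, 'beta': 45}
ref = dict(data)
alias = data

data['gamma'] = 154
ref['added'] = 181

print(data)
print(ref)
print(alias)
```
{'alpha': 46, 'beta': 45, 'gamma': 154}
{'alpha': 46, 'beta': 45, 'added': 181}
{'alpha': 46, 'beta': 45, 'gamma': 154}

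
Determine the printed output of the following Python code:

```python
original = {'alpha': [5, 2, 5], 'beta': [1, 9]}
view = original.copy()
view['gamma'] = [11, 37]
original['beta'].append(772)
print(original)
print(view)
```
{'alpha': [5, 2, 5], 'beta': [1, 9, 772]}
{'alpha': [5, 2, 5], 'beta': [1, 9, 772], 'gamma': [11, 37]}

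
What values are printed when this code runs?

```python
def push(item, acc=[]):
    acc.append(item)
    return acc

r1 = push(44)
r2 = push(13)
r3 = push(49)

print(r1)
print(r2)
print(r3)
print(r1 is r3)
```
[44, 13, 49]
[44, 13, 49]
[44, 13, 49]
True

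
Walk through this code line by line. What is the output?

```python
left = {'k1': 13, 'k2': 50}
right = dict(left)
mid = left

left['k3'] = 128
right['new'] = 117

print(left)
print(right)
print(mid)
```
{'k1': 13, 'k2': 50, 'k3': 128}
{'k1': 13, 'k2': 50, 'new': 117}
{'k1': 13, 'k2': 50, 'k3': 128}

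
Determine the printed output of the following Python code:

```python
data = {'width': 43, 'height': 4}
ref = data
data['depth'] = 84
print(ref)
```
{'width': 43, 'height': 4, 'depth': 84}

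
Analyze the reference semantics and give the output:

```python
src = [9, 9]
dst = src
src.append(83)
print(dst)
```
[9, 9, 83]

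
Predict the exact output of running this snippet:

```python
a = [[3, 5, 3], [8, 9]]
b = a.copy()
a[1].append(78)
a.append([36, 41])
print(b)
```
[[3, 5, 3], [8, 9, 78]]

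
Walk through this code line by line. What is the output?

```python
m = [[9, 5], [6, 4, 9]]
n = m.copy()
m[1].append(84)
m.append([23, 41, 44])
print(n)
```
[[9, 5], [6, 4, 9, 84]]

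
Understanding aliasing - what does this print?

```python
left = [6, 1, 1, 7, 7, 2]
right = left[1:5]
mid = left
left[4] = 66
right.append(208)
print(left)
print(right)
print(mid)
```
[6, 1, 1, 7, 66, 2]
[1, 1, 7, 7, 208]
[6, 1, 1, 7, 66, 2]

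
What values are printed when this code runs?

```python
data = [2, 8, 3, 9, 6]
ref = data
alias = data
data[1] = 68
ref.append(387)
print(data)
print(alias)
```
[2, 68, 3, 9, 6, 387]
[2, 68, 3, 9, 6, 387]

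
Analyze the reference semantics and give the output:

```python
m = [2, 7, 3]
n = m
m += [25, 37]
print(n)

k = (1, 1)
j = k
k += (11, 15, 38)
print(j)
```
[2, 7, 3, 25, 37]
(1, 1)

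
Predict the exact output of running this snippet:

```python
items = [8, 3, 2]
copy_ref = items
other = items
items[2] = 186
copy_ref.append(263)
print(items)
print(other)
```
[8, 3, 186, 263]
[8, 3, 186, 263]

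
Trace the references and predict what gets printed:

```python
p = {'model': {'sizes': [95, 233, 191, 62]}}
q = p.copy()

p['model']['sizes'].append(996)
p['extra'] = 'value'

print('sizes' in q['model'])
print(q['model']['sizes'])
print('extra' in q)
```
True
[95, 233, 191, 62, 996]
False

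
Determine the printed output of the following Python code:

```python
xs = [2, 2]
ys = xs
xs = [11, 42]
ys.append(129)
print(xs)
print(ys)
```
[11, 42]
[2, 2, 129]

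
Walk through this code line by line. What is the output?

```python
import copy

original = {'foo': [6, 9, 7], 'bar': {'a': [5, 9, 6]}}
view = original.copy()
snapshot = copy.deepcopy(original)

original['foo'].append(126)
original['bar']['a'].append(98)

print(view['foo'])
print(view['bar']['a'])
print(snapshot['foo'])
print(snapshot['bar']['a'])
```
[6, 9, 7, 126]
[5, 9, 6, 98]
[6, 9, 7]
[5, 9, 6]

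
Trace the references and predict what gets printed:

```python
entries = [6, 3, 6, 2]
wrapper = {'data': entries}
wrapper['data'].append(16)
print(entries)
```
[6, 3, 6, 2, 16]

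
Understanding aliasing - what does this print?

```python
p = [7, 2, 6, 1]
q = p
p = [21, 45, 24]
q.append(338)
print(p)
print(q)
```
[21, 45, 24]
[7, 2, 6, 1, 338]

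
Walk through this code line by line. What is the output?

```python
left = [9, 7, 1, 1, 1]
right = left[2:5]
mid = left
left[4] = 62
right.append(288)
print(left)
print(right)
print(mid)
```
[9, 7, 1, 1, 62]
[1, 1, 1, 288]
[9, 7, 1, 1, 62]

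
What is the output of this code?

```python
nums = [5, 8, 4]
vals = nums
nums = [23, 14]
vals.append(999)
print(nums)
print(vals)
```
[23, 14]
[5, 8, 4, 999]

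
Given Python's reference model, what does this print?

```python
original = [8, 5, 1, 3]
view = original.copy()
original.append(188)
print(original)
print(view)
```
[8, 5, 1, 3, 188]
[8, 5, 1, 3]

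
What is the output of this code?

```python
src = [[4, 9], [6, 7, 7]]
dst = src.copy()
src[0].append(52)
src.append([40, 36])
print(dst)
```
[[4, 9, 52], [6, 7, 7]]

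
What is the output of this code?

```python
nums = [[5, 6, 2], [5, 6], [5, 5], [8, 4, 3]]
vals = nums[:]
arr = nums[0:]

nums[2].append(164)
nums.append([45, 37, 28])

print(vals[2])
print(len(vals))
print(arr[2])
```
[5, 5, 164]
4
[5, 5, 164]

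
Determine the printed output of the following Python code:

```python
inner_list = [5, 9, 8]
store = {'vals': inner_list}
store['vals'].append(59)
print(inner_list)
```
[5, 9, 8, 59]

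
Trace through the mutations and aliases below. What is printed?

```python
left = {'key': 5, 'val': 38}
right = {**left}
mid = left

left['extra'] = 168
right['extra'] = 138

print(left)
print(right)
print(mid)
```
{'key': 5, 'val': 38, 'extra': 168}
{'key': 5, 'val': 38, 'extra': 138}
{'key': 5, 'val': 38, 'extra': 168}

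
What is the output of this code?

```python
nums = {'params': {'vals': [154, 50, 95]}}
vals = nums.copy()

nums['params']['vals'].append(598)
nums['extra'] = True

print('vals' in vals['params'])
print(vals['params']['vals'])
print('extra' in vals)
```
True
[154, 50, 95, 598]
False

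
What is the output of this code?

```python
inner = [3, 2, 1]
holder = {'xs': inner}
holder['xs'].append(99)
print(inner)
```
[3, 2, 1, 99]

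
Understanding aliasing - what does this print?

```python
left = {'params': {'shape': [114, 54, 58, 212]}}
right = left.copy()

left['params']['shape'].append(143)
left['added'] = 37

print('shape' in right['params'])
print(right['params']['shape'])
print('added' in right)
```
True
[114, 54, 58, 212, 143]
False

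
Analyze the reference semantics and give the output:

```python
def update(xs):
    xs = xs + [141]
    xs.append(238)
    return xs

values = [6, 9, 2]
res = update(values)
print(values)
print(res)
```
[6, 9, 2]
[6, 9, 2, 141, 238]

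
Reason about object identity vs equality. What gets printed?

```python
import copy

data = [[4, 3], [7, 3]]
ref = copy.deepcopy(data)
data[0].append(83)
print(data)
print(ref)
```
[[4, 3, 83], [7, 3]]
[[4, 3], [7, 3]]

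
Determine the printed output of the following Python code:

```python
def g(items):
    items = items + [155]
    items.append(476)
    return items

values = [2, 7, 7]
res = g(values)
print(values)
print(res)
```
[2, 7, 7]
[2, 7, 7, 155, 476]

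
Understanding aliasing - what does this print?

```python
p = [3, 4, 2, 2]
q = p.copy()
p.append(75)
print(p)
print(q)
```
[3, 4, 2, 2, 75]
[3, 4, 2, 2]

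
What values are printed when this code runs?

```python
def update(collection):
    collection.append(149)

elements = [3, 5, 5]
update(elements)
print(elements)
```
[3, 5, 5, 149]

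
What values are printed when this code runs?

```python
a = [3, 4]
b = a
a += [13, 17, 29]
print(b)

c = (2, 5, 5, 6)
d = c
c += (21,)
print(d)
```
[3, 4, 13, 17, 29]
(2, 5, 5, 6)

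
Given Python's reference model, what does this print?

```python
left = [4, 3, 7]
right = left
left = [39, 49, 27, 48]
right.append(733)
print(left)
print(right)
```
[39, 49, 27, 48]
[4, 3, 7, 733]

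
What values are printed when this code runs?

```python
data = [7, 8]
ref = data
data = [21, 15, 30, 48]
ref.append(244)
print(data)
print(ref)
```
[21, 15, 30, 48]
[7, 8, 244]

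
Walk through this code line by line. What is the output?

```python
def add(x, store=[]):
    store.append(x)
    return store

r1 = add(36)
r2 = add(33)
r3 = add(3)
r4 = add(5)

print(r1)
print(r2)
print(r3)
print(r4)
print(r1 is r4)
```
[36, 33, 3, 5]
[36, 33, 3, 5]
[36, 33, 3, 5]
[36, 33, 3, 5]
True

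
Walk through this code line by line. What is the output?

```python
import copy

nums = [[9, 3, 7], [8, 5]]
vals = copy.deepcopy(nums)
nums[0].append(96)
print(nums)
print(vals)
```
[[9, 3, 7, 96], [8, 5]]
[[9, 3, 7], [8, 5]]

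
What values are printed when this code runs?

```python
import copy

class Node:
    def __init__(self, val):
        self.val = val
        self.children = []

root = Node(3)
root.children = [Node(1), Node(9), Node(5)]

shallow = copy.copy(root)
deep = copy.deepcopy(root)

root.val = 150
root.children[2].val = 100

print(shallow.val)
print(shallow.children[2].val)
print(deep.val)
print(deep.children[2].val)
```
3
100
3
5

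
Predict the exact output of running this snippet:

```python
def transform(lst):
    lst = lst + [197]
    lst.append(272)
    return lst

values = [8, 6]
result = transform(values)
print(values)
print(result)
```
[8, 6]
[8, 6, 197, 272]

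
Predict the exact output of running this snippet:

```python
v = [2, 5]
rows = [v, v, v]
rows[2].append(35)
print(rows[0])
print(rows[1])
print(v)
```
[2, 5, 35]
[2, 5, 35]
[2, 5, 35]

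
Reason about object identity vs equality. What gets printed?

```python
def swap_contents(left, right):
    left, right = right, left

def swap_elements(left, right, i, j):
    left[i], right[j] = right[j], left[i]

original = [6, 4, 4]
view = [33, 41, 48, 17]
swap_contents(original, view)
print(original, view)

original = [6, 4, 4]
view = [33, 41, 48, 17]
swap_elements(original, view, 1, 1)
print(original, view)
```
[6, 4, 4] [33, 41, 48, 17]
[6, 41, 4] [33, 4, 48, 17]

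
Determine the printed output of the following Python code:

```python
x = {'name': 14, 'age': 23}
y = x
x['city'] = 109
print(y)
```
{'name': 14, 'age': 23, 'city': 109}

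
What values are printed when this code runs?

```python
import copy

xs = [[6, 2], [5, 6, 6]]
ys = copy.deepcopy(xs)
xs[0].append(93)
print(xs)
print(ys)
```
[[6, 2, 93], [5, 6, 6]]
[[6, 2], [5, 6, 6]]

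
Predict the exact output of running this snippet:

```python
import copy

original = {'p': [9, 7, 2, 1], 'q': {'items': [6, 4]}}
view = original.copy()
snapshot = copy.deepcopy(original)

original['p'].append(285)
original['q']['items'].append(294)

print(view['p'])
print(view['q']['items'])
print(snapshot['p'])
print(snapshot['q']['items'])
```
[9, 7, 2, 1, 285]
[6, 4, 294]
[9, 7, 2, 1]
[6, 4]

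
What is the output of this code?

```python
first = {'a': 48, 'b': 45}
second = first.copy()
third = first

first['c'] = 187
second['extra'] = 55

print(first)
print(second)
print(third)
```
{'a': 48, 'b': 45, 'c': 187}
{'a': 48, 'b': 45, 'extra': 55}
{'a': 48, 'b': 45, 'c': 187}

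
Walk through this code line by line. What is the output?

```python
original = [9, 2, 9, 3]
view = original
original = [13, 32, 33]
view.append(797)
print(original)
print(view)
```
[13, 32, 33]
[9, 2, 9, 3, 797]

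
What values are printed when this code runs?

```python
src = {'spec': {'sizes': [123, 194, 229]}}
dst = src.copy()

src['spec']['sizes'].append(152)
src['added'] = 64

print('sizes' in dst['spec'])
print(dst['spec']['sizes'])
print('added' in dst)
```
True
[123, 194, 229, 152]
False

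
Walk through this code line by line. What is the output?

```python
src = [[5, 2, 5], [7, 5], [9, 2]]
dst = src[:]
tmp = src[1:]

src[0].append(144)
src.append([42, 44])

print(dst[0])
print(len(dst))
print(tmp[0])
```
[5, 2, 5, 144]
3
[7, 5]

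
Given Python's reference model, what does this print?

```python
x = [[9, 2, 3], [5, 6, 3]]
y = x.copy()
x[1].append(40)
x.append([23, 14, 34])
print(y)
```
[[9, 2, 3], [5, 6, 3, 40]]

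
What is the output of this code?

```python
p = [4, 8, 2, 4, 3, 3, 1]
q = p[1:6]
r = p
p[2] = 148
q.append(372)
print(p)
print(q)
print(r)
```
[4, 8, 148, 4, 3, 3, 1]
[8, 2, 4, 3, 3, 372]
[4, 8, 148, 4, 3, 3, 1]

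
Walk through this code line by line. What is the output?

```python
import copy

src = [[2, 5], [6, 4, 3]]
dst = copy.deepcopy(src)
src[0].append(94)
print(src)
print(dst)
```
[[2, 5, 94], [6, 4, 3]]
[[2, 5], [6, 4, 3]]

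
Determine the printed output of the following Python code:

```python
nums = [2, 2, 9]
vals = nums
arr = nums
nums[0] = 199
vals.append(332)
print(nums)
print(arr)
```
[199, 2, 9, 332]
[199, 2, 9, 332]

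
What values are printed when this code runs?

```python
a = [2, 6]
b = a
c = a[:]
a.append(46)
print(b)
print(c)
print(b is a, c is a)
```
[2, 6, 46]
[2, 6]
True False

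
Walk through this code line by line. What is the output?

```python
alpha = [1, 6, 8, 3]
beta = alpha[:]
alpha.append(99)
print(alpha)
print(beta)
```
[1, 6, 8, 3, 99]
[1, 6, 8, 3]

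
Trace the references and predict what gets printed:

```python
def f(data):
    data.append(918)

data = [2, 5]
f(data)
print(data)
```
[2, 5, 918]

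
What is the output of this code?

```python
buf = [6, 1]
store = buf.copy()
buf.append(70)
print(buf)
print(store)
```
[6, 1, 70]
[6, 1]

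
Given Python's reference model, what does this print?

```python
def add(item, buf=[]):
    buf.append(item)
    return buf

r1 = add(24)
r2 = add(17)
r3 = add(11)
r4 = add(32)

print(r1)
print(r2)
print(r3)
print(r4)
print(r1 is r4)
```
[24, 17, 11, 32]
[24, 17, 11, 32]
[24, 17, 11, 32]
[24, 17, 11, 32]
True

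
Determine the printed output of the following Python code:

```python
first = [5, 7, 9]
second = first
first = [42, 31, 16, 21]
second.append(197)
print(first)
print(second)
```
[42, 31, 16, 21]
[5, 7, 9, 197]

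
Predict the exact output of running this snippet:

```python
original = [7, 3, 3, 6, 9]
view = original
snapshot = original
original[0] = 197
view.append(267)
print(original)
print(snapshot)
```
[197, 3, 3, 6, 9, 267]
[197, 3, 3, 6, 9, 267]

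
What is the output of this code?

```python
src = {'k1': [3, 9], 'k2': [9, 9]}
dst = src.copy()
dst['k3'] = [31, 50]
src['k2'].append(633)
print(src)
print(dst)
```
{'k1': [3, 9], 'k2': [9, 9, 633]}
{'k1': [3, 9], 'k2': [9, 9, 633], 'k3': [31, 50]}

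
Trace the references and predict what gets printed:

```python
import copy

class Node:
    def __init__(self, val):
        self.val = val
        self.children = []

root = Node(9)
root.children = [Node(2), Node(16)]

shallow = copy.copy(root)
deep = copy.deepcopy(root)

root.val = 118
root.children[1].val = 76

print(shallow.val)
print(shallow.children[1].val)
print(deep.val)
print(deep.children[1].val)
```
9
76
9
16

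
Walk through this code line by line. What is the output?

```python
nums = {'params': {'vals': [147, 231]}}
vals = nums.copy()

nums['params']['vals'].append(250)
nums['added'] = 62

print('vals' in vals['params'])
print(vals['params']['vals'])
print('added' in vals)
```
True
[147, 231, 250]
False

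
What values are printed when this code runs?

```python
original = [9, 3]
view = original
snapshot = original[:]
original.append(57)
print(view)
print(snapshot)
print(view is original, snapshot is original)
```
[9, 3, 57]
[9, 3]
True False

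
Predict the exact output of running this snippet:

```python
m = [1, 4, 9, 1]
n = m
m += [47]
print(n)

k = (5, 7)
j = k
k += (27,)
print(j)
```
[1, 4, 9, 1, 47]
(5, 7)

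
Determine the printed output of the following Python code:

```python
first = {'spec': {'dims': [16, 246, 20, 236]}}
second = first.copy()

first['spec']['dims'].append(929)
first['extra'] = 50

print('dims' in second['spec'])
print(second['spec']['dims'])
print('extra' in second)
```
True
[16, 246, 20, 236, 929]
False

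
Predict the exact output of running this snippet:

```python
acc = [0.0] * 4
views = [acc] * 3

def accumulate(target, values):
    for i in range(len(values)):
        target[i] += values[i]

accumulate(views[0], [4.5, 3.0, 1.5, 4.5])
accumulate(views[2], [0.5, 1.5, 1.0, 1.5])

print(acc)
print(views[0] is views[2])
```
[5.0, 4.5, 2.5, 6.0]
True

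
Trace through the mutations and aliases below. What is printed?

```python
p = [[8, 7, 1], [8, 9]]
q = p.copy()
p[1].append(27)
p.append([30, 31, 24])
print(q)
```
[[8, 7, 1], [8, 9, 27]]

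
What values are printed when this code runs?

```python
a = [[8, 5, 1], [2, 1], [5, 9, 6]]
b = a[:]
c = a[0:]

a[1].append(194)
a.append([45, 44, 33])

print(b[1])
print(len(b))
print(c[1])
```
[2, 1, 194]
3
[2, 1, 194]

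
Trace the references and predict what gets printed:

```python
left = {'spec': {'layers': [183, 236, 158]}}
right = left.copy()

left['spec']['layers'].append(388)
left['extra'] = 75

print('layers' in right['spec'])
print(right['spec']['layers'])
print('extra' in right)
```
True
[183, 236, 158, 388]
False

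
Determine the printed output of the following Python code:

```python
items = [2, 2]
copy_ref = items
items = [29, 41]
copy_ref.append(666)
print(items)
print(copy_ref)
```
[29, 41]
[2, 2, 666]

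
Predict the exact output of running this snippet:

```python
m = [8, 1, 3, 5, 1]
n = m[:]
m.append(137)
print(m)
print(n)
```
[8, 1, 3, 5, 1, 137]
[8, 1, 3, 5, 1]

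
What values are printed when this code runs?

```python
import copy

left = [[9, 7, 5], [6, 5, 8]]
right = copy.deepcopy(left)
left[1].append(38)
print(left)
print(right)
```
[[9, 7, 5], [6, 5, 8, 38]]
[[9, 7, 5], [6, 5, 8]]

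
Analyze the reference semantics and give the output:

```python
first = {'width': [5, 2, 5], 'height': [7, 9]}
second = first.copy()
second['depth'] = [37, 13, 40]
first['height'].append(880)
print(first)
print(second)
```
{'width': [5, 2, 5], 'height': [7, 9, 880]}
{'width': [5, 2, 5], 'height': [7, 9, 880], 'depth': [37, 13, 40]}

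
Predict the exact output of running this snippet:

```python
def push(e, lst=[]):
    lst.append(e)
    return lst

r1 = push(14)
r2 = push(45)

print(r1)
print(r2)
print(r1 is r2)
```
[14, 45]
[14, 45]
True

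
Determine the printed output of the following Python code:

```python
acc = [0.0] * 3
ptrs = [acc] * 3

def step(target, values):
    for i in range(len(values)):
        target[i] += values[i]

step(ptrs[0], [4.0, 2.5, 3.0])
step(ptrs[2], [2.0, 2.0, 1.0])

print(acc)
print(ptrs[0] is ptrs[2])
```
[6.0, 4.5, 4.0]
True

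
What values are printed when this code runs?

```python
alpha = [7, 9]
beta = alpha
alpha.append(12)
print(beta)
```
[7, 9, 12]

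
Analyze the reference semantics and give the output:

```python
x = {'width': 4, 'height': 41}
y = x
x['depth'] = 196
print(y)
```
{'width': 4, 'height': 41, 'depth': 196}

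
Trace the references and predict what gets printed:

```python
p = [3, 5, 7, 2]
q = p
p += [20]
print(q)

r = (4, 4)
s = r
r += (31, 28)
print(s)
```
[3, 5, 7, 2, 20]
(4, 4)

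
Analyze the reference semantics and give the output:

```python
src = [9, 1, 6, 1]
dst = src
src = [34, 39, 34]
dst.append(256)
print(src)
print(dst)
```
[34, 39, 34]
[9, 1, 6, 1, 256]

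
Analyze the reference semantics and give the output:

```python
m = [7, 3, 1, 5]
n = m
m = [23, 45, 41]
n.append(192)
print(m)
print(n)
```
[23, 45, 41]
[7, 3, 1, 5, 192]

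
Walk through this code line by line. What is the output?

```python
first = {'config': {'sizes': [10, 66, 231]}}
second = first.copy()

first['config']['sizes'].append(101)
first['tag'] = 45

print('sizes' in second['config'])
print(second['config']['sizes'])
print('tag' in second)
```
True
[10, 66, 231, 101]
False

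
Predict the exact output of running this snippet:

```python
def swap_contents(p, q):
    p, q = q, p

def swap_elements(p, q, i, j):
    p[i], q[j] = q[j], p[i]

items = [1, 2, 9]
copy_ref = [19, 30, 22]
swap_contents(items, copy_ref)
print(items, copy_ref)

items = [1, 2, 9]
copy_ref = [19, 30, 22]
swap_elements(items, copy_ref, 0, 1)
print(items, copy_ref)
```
[1, 2, 9] [19, 30, 22]
[30, 2, 9] [19, 1, 22]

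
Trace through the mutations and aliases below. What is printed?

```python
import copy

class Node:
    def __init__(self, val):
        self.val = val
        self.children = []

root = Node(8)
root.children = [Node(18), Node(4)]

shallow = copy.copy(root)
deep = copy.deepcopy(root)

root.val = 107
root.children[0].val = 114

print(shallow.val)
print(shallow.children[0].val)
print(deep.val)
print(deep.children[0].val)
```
8
114
8
18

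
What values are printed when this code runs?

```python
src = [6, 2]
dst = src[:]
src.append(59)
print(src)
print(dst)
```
[6, 2, 59]
[6, 2]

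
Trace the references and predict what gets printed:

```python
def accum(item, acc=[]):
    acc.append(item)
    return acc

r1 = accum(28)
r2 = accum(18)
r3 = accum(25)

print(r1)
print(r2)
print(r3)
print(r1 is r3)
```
[28, 18, 25]
[28, 18, 25]
[28, 18, 25]
True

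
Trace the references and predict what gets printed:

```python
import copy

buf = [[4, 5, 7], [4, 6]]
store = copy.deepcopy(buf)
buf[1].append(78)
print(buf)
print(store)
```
[[4, 5, 7], [4, 6, 78]]
[[4, 5, 7], [4, 6]]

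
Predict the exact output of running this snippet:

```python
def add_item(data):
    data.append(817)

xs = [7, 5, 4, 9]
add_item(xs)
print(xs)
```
[7, 5, 4, 9, 817]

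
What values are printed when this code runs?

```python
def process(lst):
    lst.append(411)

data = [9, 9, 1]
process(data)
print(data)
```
[9, 9, 1, 411]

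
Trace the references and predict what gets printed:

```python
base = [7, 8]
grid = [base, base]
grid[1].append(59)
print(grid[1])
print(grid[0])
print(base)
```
[7, 8, 59]
[7, 8, 59]
[7, 8, 59]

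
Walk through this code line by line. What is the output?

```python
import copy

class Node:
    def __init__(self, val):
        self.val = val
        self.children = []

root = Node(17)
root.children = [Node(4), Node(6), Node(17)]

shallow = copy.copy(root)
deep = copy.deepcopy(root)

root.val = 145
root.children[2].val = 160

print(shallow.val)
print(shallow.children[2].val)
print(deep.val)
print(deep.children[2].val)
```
17
160
17
17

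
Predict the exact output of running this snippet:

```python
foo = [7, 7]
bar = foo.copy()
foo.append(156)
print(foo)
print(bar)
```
[7, 7, 156]
[7, 7]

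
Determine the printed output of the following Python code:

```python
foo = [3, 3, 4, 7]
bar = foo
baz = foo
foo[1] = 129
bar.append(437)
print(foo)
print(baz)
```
[3, 129, 4, 7, 437]
[3, 129, 4, 7, 437]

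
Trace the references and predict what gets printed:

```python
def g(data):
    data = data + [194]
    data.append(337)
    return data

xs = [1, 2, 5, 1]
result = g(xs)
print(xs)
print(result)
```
[1, 2, 5, 1]
[1, 2, 5, 1, 194, 337]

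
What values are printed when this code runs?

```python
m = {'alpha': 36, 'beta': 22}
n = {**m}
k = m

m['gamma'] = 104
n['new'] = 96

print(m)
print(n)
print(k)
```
{'alpha': 36, 'beta': 22, 'gamma': 104}
{'alpha': 36, 'beta': 22, 'new': 96}
{'alpha': 36, 'beta': 22, 'gamma': 104}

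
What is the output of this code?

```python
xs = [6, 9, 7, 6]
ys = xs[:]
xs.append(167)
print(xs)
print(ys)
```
[6, 9, 7, 6, 167]
[6, 9, 7, 6]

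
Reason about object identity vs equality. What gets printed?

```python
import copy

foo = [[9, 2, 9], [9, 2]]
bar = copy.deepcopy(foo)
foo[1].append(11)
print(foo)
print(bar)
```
[[9, 2, 9], [9, 2, 11]]
[[9, 2, 9], [9, 2]]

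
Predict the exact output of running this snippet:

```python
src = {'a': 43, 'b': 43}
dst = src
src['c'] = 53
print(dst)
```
{'a': 43, 'b': 43, 'c': 53}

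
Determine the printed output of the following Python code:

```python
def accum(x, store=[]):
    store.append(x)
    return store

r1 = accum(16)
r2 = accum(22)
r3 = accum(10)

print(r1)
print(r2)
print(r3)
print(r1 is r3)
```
[16, 22, 10]
[16, 22, 10]
[16, 22, 10]
True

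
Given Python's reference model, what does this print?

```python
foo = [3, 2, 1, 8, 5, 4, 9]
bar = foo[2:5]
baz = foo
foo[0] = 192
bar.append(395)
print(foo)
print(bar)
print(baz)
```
[192, 2, 1, 8, 5, 4, 9]
[1, 8, 5, 395]
[192, 2, 1, 8, 5, 4, 9]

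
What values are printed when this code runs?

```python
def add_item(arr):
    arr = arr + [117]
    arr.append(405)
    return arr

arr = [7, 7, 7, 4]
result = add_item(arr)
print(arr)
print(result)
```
[7, 7, 7, 4]
[7, 7, 7, 4, 117, 405]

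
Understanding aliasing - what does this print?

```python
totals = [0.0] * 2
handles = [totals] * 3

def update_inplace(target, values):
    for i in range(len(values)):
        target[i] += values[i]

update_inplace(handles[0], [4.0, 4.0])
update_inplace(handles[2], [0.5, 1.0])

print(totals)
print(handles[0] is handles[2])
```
[4.5, 5.0]
True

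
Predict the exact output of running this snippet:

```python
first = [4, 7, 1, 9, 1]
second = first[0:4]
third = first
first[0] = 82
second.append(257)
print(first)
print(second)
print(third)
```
[82, 7, 1, 9, 1]
[4, 7, 1, 9, 257]
[82, 7, 1, 9, 1]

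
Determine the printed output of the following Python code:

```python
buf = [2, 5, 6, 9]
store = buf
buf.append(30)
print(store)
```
[2, 5, 6, 9, 30]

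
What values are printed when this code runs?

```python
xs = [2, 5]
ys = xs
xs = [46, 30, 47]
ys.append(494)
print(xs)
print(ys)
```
[46, 30, 47]
[2, 5, 494]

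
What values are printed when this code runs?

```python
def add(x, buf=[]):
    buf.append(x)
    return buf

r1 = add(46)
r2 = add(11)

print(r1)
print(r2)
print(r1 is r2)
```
[46, 11]
[46, 11]
True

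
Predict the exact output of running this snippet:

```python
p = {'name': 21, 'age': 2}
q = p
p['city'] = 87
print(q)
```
{'name': 21, 'age': 2, 'city': 87}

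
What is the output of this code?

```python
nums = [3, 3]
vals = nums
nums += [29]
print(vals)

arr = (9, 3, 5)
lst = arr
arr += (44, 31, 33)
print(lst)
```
[3, 3, 29]
(9, 3, 5)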